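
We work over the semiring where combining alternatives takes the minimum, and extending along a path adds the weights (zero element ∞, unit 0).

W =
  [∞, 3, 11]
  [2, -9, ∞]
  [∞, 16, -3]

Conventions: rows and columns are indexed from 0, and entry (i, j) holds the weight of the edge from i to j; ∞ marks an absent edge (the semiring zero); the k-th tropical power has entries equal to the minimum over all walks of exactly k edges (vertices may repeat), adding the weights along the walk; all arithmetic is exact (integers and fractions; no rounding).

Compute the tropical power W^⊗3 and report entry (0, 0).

W^⊗2:
  [5, -6, 8]
  [-7, -18, 13]
  [18, 7, -6]
W^⊗3:
  [-4, -15, 5]
  [-16, -27, 4]
  [9, -2, -9]
Key observation: the optimum is the walk 0->1->1->0, with weight 3 + (-9) + 2 = -4.
Optimal value attained by: walk 0->1->1->0.
Answer: (W^⊗3)[0][0] = -4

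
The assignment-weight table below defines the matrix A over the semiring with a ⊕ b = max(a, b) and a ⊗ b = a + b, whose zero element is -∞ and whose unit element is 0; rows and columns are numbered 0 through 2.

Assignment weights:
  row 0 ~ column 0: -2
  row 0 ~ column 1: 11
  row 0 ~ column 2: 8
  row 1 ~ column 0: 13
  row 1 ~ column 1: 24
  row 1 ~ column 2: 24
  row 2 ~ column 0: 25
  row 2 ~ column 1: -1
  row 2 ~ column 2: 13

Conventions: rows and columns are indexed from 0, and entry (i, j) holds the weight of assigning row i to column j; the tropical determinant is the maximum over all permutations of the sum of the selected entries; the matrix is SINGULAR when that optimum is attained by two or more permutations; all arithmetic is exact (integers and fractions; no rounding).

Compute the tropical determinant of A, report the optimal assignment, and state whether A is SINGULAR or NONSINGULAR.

σ = (0, 1, 2): (-2) + 24 + 13 = 35
σ = (0, 2, 1): (-2) + 24 + (-1) = 21
σ = (1, 0, 2): 11 + 13 + 13 = 37
σ = (1, 2, 0): 11 + 24 + 25 = 60
σ = (2, 0, 1): 8 + 13 + (-1) = 20
σ = (2, 1, 0): 8 + 24 + 25 = 57
Optimal value attained by: σ = (1, 2, 0).
Answer: det⊕(A) = 60; verdict: NONSINGULAR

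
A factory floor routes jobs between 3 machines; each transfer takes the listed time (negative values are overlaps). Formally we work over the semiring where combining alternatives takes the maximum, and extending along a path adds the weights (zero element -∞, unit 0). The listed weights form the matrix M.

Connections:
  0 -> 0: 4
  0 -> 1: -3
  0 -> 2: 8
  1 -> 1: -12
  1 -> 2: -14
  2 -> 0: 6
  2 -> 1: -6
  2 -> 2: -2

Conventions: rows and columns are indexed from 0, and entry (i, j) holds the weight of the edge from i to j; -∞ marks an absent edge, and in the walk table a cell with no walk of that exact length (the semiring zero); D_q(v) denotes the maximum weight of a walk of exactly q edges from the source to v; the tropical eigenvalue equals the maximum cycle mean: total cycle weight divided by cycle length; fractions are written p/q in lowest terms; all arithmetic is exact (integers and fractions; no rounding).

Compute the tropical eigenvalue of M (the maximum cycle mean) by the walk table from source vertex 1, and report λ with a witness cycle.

q=0: [-∞, 0, -∞]
q=1: [-∞, -12, -14]
q=2: [-8, -20, -16]
q=3: [-4, -11, 0]
Optimal cycle mean attained by: cycle 0->2->0, total 8 + 6, length 2.
Answer: λ = 7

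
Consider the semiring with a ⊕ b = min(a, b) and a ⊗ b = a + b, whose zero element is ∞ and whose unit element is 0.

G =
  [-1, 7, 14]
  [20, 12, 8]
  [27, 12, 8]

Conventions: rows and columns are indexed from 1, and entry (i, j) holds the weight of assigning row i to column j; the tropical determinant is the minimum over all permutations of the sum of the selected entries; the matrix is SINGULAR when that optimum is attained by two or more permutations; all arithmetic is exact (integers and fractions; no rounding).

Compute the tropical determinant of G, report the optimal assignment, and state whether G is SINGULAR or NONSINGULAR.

σ = (1, 2, 3): (-1) + 12 + 8 = 19
σ = (1, 3, 2): (-1) + 8 + 12 = 19
σ = (2, 1, 3): 7 + 20 + 8 = 35
σ = (2, 3, 1): 7 + 8 + 27 = 42
σ = (3, 1, 2): 14 + 20 + 12 = 46
σ = (3, 2, 1): 14 + 12 + 27 = 53
Optimal value attained by: σ = (1, 2, 3).
Answer: det⊕(G) = 19; verdict: SINGULAR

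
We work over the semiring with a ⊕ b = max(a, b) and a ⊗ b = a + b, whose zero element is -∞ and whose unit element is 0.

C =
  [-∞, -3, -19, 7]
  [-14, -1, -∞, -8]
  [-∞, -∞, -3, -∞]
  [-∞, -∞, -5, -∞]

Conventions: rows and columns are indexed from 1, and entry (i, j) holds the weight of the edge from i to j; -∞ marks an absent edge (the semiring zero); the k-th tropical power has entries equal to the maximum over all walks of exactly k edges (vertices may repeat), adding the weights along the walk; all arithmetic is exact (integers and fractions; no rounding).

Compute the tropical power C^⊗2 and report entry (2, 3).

C^⊗2:
  [-17, -4, 2, -11]
  [-15, -2, -13, -7]
  [-∞, -∞, -6, -∞]
  [-∞, -∞, -8, -∞]
Key observation: the optimum is the walk 2->4->3, with weight (-8) + (-5) = -13.
Optimal value attained by: walk 2->4->3.
Answer: (C^⊗2)[2][3] = -13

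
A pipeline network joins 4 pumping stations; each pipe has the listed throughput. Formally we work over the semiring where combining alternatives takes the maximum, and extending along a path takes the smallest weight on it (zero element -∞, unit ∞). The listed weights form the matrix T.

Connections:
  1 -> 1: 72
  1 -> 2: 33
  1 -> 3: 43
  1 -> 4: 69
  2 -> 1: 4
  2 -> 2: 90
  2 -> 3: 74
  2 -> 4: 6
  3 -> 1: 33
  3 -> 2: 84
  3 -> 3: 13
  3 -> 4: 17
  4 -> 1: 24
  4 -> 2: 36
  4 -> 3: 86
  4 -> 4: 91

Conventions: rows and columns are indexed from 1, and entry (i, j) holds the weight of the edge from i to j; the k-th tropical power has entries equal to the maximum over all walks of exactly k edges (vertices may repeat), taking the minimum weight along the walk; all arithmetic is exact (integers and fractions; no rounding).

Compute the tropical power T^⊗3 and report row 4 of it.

T^⊗2:
  [72, 43, 69, 69]
  [33, 90, 74, 17]
  [33, 84, 74, 33]
  [33, 84, 86, 91]
T^⊗3:
  [72, 69, 69, 69]
  [33, 90, 74, 33]
  [33, 84, 74, 33]
  [33, 84, 86, 91]
Answer: row 4 of T^⊗3 = [33, 84, 86, 91]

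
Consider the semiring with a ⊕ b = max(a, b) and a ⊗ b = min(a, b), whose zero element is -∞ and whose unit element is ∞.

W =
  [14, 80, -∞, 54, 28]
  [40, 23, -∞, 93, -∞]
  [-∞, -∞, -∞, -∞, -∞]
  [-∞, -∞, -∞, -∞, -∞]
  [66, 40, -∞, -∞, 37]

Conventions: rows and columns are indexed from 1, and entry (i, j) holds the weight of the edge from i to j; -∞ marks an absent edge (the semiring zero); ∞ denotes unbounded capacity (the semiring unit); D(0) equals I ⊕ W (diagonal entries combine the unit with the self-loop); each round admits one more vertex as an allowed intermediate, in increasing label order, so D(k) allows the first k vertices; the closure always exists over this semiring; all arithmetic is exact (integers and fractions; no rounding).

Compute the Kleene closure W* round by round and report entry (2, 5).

D(0):
  [∞, 80, -∞, 54, 28]
  [40, ∞, -∞, 93, -∞]
  [-∞, -∞, ∞, -∞, -∞]
  [-∞, -∞, -∞, ∞, -∞]
  [66, 40, -∞, -∞, ∞]
D(1):
  [∞, 80, -∞, 54, 28]
  [40, ∞, -∞, 93, 28]
  [-∞, -∞, ∞, -∞, -∞]
  [-∞, -∞, -∞, ∞, -∞]
  [66, 66, -∞, 54, ∞]
D(2):
  [∞, 80, -∞, 80, 28]
  [40, ∞, -∞, 93, 28]
  [-∞, -∞, ∞, -∞, -∞]
  [-∞, -∞, -∞, ∞, -∞]
  [66, 66, -∞, 66, ∞]
D(3):
  [∞, 80, -∞, 80, 28]
  [40, ∞, -∞, 93, 28]
  [-∞, -∞, ∞, -∞, -∞]
  [-∞, -∞, -∞, ∞, -∞]
  [66, 66, -∞, 66, ∞]
D(4):
  [∞, 80, -∞, 80, 28]
  [40, ∞, -∞, 93, 28]
  [-∞, -∞, ∞, -∞, -∞]
  [-∞, -∞, -∞, ∞, -∞]
  [66, 66, -∞, 66, ∞]
D(5):
  [∞, 80, -∞, 80, 28]
  [40, ∞, -∞, 93, 28]
  [-∞, -∞, ∞, -∞, -∞]
  [-∞, -∞, -∞, ∞, -∞]
  [66, 66, -∞, 66, ∞]
Answer: W*[2][5] = 28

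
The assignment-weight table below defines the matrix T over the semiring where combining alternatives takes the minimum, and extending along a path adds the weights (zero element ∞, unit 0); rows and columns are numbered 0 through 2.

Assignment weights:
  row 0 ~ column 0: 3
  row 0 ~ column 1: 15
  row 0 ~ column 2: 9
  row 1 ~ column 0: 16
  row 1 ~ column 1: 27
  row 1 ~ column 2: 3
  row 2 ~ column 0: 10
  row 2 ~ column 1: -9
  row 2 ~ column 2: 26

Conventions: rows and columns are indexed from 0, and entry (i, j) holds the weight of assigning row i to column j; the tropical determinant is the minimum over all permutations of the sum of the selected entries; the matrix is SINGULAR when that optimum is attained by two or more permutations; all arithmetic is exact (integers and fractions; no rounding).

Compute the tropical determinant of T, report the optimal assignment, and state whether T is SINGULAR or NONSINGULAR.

σ = (0, 1, 2): 3 + 27 + 26 = 56
σ = (0, 2, 1): 3 + 3 + (-9) = -3
σ = (1, 0, 2): 15 + 16 + 26 = 57
σ = (1, 2, 0): 15 + 3 + 10 = 28
σ = (2, 0, 1): 9 + 16 + (-9) = 16
σ = (2, 1, 0): 9 + 27 + 10 = 46
Optimal value attained by: σ = (0, 2, 1).
Answer: det⊕(T) = -3; verdict: NONSINGULAR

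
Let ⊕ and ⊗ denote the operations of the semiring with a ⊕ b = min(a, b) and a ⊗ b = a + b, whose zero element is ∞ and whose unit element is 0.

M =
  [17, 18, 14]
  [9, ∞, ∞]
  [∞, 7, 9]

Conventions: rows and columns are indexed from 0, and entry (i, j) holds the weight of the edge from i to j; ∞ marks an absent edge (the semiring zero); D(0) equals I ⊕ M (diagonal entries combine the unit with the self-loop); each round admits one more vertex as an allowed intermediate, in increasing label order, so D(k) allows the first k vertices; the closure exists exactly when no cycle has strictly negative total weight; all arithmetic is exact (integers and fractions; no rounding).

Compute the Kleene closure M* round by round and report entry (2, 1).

D(0):
  [0, 18, 14]
  [9, 0, ∞]
  [∞, 7, 0]
D(1):
  [0, 18, 14]
  [9, 0, 23]
  [∞, 7, 0]
D(2):
  [0, 18, 14]
  [9, 0, 23]
  [16, 7, 0]
D(3):
  [0, 18, 14]
  [9, 0, 23]
  [16, 7, 0]
Answer: M*[2][1] = 7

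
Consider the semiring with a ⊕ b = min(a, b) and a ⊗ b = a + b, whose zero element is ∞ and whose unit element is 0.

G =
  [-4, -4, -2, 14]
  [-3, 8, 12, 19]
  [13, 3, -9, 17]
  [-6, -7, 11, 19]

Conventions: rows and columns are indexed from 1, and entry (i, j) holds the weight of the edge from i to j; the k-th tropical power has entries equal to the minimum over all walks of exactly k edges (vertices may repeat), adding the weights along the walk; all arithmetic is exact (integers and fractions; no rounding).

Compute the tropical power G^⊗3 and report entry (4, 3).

G^⊗2:
  [-8, -8, -11, 10]
  [-7, -7, -5, 11]
  [0, -6, -18, 8]
  [-10, -10, -8, 8]
G^⊗3:
  [-12, -12, -20, 6]
  [-11, -11, -14, 7]
  [-9, -15, -27, -1]
  [-14, -14, -17, 4]
Key observation: the optimum is the walk 4->1->3->3, with weight (-6) + (-2) + (-9) = -17.
Optimal value attained by: walk 4->1->3->3.
Answer: (G^⊗3)[4][3] = -17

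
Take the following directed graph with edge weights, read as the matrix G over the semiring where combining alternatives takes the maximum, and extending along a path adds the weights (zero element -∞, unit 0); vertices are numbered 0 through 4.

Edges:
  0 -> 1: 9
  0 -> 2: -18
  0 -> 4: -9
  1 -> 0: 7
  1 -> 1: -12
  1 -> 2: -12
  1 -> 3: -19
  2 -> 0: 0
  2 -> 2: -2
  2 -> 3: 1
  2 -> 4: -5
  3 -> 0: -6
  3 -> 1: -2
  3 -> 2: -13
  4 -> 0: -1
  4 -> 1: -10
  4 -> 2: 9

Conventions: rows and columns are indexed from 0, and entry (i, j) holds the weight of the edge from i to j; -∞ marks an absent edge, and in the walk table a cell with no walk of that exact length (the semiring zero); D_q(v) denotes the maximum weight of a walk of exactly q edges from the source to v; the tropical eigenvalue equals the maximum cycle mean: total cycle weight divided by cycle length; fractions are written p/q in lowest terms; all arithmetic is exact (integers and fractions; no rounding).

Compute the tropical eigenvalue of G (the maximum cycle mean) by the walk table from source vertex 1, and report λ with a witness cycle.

q=0: [-∞, 0, -∞, -∞, -∞]
q=1: [7, -12, -12, -19, -∞]
q=2: [-5, 16, -11, -11, -2]
q=3: [23, 4, 7, -3, -14]
q=4: [11, 32, 5, 8, 14]
q=5: [39, 20, 23, 13, 2]
Optimal cycle mean attained by: cycle 0->1->0, total 9 + 7, length 2.
Answer: λ = 8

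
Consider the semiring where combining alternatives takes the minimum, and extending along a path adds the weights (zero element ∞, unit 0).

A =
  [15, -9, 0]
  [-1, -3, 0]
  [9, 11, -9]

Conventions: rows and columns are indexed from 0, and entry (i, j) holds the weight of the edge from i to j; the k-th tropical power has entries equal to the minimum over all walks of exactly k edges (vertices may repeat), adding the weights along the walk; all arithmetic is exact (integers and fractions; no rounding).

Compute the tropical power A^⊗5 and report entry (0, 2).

A^⊗2:
  [-10, -12, -9]
  [-4, -10, -9]
  [0, 0, -18]
A^⊗3:
  [-13, -19, -18]
  [-11, -13, -18]
  [-9, -9, -27]
A^⊗4:
  [-20, -22, -27]
  [-14, -20, -27]
  [-18, -18, -36]
A^⊗5:
  [-23, -29, -36]
  [-21, -23, -36]
  [-27, -27, -45]
Key observation: the optimum is the walk 0->1->2->2->2->2, with weight (-9) + 0 + (-9) + (-9) + (-9) = -36.
Optimal value attained by: walk 0->1->2->2->2->2.
Answer: (A^⊗5)[0][2] = -36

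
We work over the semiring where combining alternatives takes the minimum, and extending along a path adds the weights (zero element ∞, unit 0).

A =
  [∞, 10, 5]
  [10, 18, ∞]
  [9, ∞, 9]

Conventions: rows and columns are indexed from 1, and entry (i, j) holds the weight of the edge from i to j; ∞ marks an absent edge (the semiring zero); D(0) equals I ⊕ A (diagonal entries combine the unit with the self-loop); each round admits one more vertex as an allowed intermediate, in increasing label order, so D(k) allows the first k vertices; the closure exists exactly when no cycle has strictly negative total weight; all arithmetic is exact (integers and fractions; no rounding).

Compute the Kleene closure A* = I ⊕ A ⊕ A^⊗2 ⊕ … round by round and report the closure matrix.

D(0):
  [0, 10, 5]
  [10, 0, ∞]
  [9, ∞, 0]
D(1):
  [0, 10, 5]
  [10, 0, 15]
  [9, 19, 0]
D(2):
  [0, 10, 5]
  [10, 0, 15]
  [9, 19, 0]
D(3):
  [0, 10, 5]
  [10, 0, 15]
  [9, 19, 0]
Answer: A* = [[0, 10, 5], [10, 0, 15], [9, 19, 0]]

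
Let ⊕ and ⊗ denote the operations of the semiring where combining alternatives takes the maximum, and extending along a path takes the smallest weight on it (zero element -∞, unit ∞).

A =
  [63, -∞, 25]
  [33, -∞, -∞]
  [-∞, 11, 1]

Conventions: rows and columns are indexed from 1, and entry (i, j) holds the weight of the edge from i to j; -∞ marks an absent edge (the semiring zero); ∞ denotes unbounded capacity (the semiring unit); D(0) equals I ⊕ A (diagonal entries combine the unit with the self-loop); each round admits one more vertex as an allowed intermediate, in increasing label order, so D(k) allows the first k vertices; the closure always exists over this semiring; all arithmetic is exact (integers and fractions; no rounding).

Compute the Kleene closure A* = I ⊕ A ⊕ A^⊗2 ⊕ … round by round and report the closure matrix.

D(0):
  [∞, -∞, 25]
  [33, ∞, -∞]
  [-∞, 11, ∞]
D(1):
  [∞, -∞, 25]
  [33, ∞, 25]
  [-∞, 11, ∞]
D(2):
  [∞, -∞, 25]
  [33, ∞, 25]
  [11, 11, ∞]
D(3):
  [∞, 11, 25]
  [33, ∞, 25]
  [11, 11, ∞]
Answer: A* = [[∞, 11, 25], [33, ∞, 25], [11, 11, ∞]]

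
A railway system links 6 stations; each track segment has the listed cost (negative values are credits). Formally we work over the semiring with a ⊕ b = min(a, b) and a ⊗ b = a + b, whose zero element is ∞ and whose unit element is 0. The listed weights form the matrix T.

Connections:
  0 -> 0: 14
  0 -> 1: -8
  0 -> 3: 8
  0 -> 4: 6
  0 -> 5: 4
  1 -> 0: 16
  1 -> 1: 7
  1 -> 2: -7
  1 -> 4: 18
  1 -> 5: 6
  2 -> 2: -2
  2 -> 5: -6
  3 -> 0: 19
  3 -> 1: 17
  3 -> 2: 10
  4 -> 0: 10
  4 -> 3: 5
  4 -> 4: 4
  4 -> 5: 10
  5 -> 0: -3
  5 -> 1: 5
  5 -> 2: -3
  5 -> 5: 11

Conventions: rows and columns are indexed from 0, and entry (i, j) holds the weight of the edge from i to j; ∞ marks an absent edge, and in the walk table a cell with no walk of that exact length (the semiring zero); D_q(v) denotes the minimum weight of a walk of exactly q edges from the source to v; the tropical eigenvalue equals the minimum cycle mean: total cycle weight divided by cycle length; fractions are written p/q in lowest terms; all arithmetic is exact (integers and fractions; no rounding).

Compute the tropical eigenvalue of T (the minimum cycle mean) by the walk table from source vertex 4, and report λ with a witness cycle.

q=0: [∞, ∞, ∞, ∞, 0, ∞]
q=1: [10, ∞, ∞, 5, 4, 10]
q=2: [7, 2, 7, 9, 8, 14]
q=3: [11, -1, -5, 13, 12, 1]
q=4: [-2, 3, -8, 17, 16, -11]
q=5: [-14, -10, -14, 6, 4, -14]
q=6: [-17, -22, -17, -6, -8, -20]
Optimal cycle mean attained by: cycle 0->1->2->5->0, total (-8) + (-7) + (-6) + (-3), length 4.
Answer: λ = -6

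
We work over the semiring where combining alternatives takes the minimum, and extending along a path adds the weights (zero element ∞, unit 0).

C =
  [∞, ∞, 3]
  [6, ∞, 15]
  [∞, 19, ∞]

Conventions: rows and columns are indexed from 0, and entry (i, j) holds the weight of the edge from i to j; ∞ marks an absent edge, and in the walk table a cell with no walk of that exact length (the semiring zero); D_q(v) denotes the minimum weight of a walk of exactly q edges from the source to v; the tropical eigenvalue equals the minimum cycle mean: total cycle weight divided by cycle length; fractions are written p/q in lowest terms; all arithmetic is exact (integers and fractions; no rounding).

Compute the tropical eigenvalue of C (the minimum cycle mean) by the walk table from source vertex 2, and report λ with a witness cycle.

q=0: [∞, ∞, 0]
q=1: [∞, 19, ∞]
q=2: [25, ∞, 34]
q=3: [∞, 53, 28]
Optimal cycle mean attained by: cycle 0->2->1->0, total 3 + 19 + 6, length 3.
Answer: λ = 28/3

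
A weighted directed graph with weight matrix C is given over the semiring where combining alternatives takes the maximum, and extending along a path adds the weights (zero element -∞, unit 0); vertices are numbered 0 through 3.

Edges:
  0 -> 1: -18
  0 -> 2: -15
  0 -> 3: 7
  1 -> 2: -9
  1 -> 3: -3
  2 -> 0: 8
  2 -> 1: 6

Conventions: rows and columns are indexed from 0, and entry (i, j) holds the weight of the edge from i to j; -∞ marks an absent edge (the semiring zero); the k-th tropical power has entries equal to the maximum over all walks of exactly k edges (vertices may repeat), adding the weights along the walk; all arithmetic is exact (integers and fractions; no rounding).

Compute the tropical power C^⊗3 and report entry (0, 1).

C^⊗2:
  [-7, -9, -27, -21]
  [-1, -3, -∞, -∞]
  [-∞, -10, -3, 15]
  [-∞, -∞, -∞, -∞]
C^⊗3:
  [-19, -21, -18, 0]
  [-∞, -19, -12, 6]
  [5, 3, -19, -13]
  [-∞, -∞, -∞, -∞]
Key observation: the optimum is the walk 0->1->2->1, with weight (-18) + (-9) + 6 = -21.
Optimal value attained by: walk 0->1->2->1.
Answer: (C^⊗3)[0][1] = -21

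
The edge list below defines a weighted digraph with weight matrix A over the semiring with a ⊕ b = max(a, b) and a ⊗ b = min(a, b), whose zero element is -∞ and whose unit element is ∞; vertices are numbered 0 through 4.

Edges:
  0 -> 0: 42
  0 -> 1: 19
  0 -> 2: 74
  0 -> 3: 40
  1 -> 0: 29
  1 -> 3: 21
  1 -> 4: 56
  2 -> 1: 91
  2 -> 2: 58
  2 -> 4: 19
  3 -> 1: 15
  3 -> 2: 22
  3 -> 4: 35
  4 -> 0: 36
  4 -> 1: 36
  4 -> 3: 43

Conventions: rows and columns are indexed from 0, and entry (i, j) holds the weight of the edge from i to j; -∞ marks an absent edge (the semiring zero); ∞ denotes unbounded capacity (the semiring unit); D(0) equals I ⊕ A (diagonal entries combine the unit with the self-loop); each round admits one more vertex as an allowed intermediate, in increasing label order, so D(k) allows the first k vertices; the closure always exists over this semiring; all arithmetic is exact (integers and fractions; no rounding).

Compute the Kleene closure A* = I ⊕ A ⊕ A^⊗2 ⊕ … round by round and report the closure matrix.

D(0):
  [∞, 19, 74, 40, -∞]
  [29, ∞, -∞, 21, 56]
  [-∞, 91, ∞, -∞, 19]
  [-∞, 15, 22, ∞, 35]
  [36, 36, -∞, 43, ∞]
D(1):
  [∞, 19, 74, 40, -∞]
  [29, ∞, 29, 29, 56]
  [-∞, 91, ∞, -∞, 19]
  [-∞, 15, 22, ∞, 35]
  [36, 36, 36, 43, ∞]
D(2):
  [∞, 19, 74, 40, 19]
  [29, ∞, 29, 29, 56]
  [29, 91, ∞, 29, 56]
  [15, 15, 22, ∞, 35]
  [36, 36, 36, 43, ∞]
D(3):
  [∞, 74, 74, 40, 56]
  [29, ∞, 29, 29, 56]
  [29, 91, ∞, 29, 56]
  [22, 22, 22, ∞, 35]
  [36, 36, 36, 43, ∞]
D(4):
  [∞, 74, 74, 40, 56]
  [29, ∞, 29, 29, 56]
  [29, 91, ∞, 29, 56]
  [22, 22, 22, ∞, 35]
  [36, 36, 36, 43, ∞]
D(5):
  [∞, 74, 74, 43, 56]
  [36, ∞, 36, 43, 56]
  [36, 91, ∞, 43, 56]
  [35, 35, 35, ∞, 35]
  [36, 36, 36, 43, ∞]
Answer: A* = [[∞, 74, 74, 43, 56], [36, ∞, 36, 43, 56], [36, 91, ∞, 43, 56], [35, 35, 35, ∞, 35], [36, 36, 36, 43, ∞]]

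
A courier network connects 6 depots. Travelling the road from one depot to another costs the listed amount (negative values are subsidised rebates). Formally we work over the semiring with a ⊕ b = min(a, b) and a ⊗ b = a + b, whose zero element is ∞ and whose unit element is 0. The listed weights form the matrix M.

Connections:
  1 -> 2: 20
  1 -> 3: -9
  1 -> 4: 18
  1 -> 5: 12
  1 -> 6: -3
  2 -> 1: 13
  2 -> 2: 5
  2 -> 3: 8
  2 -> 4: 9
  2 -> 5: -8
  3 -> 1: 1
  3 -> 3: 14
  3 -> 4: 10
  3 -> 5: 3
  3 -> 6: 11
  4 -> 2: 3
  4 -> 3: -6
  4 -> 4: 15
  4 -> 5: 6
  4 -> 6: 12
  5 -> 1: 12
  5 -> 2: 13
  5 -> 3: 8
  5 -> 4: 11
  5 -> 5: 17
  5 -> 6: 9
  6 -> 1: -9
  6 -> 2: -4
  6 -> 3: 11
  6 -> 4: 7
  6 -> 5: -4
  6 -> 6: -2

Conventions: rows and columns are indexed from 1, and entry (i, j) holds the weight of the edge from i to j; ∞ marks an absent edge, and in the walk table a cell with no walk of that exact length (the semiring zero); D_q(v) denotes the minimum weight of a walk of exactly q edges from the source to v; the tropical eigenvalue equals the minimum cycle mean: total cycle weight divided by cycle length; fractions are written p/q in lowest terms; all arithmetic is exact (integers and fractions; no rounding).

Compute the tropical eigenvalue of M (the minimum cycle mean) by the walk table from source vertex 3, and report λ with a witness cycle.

q=0: [∞, ∞, 0, ∞, ∞, ∞]
q=1: [1, ∞, 14, 10, 3, 11]
q=2: [2, 7, -8, 14, 7, -2]
q=3: [-11, -6, -7, 2, -6, -4]
q=4: [-13, -8, -20, 3, -14, -14]
q=5: [-23, -18, -22, -10, -18, -16]
q=6: [-25, -20, -32, -12, -26, -26]
Optimal cycle mean attained by: cycle 1->6->1, total (-3) + (-9), length 2.
Answer: λ = -6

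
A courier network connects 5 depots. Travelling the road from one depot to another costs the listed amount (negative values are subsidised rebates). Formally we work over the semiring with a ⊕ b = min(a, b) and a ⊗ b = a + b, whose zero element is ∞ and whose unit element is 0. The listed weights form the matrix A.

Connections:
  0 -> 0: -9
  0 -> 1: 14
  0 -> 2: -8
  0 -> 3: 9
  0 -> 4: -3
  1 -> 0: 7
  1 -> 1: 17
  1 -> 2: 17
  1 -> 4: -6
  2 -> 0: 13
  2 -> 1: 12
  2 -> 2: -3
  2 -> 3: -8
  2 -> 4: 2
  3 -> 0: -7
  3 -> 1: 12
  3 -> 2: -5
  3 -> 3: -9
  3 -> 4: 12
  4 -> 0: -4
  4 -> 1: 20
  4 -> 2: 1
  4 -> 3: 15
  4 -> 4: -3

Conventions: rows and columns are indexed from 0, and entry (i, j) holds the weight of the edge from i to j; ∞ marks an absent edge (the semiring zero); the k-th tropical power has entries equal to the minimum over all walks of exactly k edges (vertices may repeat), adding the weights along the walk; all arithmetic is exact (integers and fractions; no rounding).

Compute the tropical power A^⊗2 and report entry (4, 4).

A^⊗2:
  [-18, 4, -17, -16, -12]
  [-10, 14, -5, 9, -9]
  [-15, 4, -13, -17, -1]
  [-16, 3, -15, -18, -10]
  [-13, 10, -12, -7, -7]
Key observation: the optimum is the walk 4->0->4, with weight (-4) + (-3) = -7.
Optimal value attained by: walk 4->0->4.
Answer: (A^⊗2)[4][4] = -7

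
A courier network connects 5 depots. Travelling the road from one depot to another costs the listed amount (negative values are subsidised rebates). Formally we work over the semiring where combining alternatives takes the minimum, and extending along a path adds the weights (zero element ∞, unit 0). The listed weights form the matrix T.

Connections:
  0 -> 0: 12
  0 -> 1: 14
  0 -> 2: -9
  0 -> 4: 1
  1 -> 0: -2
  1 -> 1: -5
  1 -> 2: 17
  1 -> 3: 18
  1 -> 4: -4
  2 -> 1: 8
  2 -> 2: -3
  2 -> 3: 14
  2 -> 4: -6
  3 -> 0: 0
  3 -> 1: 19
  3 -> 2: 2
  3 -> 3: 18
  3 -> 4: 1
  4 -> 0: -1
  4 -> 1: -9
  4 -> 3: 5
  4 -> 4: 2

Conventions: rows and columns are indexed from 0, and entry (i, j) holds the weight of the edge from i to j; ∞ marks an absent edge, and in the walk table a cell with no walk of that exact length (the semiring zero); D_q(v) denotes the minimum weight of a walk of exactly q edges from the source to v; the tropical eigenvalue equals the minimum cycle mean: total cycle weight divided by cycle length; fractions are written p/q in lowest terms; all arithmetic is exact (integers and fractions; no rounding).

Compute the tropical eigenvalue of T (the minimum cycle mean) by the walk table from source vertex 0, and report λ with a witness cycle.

q=0: [0, ∞, ∞, ∞, ∞]
q=1: [12, 14, -9, ∞, 1]
q=2: [0, -8, -12, 5, -15]
q=3: [-16, -24, -15, -10, -18]
q=4: [-26, -29, -25, -13, -28]
q=5: [-31, -37, -35, -23, -33]
Optimal cycle mean attained by: cycle 0->2->4->1->0, total (-9) + (-6) + (-9) + (-2), length 4.
Answer: λ = -13/2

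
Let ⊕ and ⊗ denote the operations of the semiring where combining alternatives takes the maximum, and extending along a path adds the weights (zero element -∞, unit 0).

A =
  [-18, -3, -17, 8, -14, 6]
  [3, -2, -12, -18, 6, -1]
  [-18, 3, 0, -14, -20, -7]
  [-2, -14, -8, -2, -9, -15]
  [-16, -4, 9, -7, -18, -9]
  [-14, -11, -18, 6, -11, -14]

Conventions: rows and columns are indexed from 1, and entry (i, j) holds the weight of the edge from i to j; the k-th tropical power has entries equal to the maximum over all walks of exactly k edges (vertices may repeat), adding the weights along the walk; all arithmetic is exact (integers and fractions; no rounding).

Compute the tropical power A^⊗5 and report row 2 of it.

A^⊗2:
  [6, -5, 0, 12, 3, -4]
  [1, 2, 15, 11, 4, 9]
  [6, 3, 0, -1, 9, 2]
  [-4, -5, 0, 6, -8, 4]
  [-1, 12, 9, -3, 2, 2]
  [4, -8, -2, 4, -3, -8]
A^⊗3:
  [10, 3, 12, 14, 3, 12]
  [9, 18, 15, 15, 8, 8]
  [6, 5, 18, 14, 9, 12]
  [4, 3, 1, 10, 1, 2]
  [15, 12, 11, 8, 18, 11]
  [2, 1, 6, 12, -2, 10]
A^⊗4:
  [12, 15, 12, 18, 9, 16]
  [21, 18, 17, 17, 24, 17]
  [12, 21, 18, 18, 11, 12]
  [8, 4, 10, 12, 9, 10]
  [15, 14, 27, 23, 18, 21]
  [10, 9, 7, 16, 7, 8]
A^⊗5:
  [18, 15, 18, 22, 21, 18]
  [21, 20, 33, 29, 24, 27]
  [24, 21, 20, 20, 27, 20]
  [10, 13, 18, 16, 10, 14]
  [21, 30, 27, 27, 20, 21]
  [14, 10, 16, 18, 15, 16]
Answer: row 2 of A^⊗5 = [21, 20, 33, 29, 24, 27]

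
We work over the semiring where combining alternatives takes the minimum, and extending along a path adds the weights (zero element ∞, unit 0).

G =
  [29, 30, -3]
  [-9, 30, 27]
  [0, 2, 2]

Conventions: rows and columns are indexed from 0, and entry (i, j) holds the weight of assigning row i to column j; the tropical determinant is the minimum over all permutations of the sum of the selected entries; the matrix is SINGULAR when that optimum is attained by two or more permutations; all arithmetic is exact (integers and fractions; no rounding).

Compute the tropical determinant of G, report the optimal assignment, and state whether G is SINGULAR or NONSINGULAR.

σ = (0, 1, 2): 29 + 30 + 2 = 61
σ = (0, 2, 1): 29 + 27 + 2 = 58
σ = (1, 0, 2): 30 + (-9) + 2 = 23
σ = (1, 2, 0): 30 + 27 + 0 = 57
σ = (2, 0, 1): (-3) + (-9) + 2 = -10
σ = (2, 1, 0): (-3) + 30 + 0 = 27
Optimal value attained by: σ = (2, 0, 1).
Answer: det⊕(G) = -10; verdict: NONSINGULAR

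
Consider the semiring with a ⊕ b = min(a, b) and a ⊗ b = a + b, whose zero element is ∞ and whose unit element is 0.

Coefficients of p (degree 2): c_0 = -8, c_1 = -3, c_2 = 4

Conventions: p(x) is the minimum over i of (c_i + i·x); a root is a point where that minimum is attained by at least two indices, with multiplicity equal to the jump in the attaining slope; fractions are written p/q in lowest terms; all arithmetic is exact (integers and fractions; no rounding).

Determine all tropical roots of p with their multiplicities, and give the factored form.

hull edge (i=0, c=-8) to (i=1, c=-3): slope 5, span 1
hull edge (i=1, c=-3) to (i=2, c=4): slope 7, span 1
Factored form: p(x) = 4 ⊗ (x ⊕ (-7)) ⊗ (x ⊕ (-5))
Answer: roots = -7 (mult 1), -5 (mult 1)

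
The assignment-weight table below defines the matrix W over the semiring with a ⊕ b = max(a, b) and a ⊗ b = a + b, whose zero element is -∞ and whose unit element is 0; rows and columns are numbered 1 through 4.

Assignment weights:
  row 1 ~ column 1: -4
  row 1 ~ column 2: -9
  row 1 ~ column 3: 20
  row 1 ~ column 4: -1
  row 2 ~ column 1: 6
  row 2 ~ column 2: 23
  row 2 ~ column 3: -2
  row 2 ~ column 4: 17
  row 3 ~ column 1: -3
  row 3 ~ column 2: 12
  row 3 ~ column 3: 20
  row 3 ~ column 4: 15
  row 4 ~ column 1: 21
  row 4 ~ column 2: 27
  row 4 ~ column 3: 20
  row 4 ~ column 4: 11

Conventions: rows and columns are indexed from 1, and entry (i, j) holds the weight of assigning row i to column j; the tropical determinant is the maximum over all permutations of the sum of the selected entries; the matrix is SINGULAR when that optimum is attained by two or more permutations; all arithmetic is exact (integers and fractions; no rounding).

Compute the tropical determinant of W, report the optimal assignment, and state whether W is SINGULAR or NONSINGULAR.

σ = (1, 2, 3, 4): (-4) + 23 + 20 + 11 = 50
σ = (1, 2, 4, 3): (-4) + 23 + 15 + 20 = 54
σ = (1, 3, 2, 4): (-4) + (-2) + 12 + 11 = 17
σ = (1, 3, 4, 2): (-4) + (-2) + 15 + 27 = 36
σ = (1, 4, 2, 3): (-4) + 17 + 12 + 20 = 45
σ = (1, 4, 3, 2): (-4) + 17 + 20 + 27 = 60
σ = (2, 1, 3, 4): (-9) + 6 + 20 + 11 = 28
σ = (2, 1, 4, 3): (-9) + 6 + 15 + 20 = 32
σ = (2, 3, 1, 4): (-9) + (-2) + (-3) + 11 = -3
σ = (2, 3, 4, 1): (-9) + (-2) + 15 + 21 = 25
σ = (2, 4, 1, 3): (-9) + 17 + (-3) + 20 = 25
σ = (2, 4, 3, 1): (-9) + 17 + 20 + 21 = 49
σ = (3, 1, 2, 4): 20 + 6 + 12 + 11 = 49
σ = (3, 1, 4, 2): 20 + 6 + 15 + 27 = 68
σ = (3, 2, 1, 4): 20 + 23 + (-3) + 11 = 51
σ = (3, 2, 4, 1): 20 + 23 + 15 + 21 = 79
σ = (3, 4, 1, 2): 20 + 17 + (-3) + 27 = 61
σ = (3, 4, 2, 1): 20 + 17 + 12 + 21 = 70
σ = (4, 1, 2, 3): (-1) + 6 + 12 + 20 = 37
σ = (4, 1, 3, 2): (-1) + 6 + 20 + 27 = 52
σ = (4, 2, 1, 3): (-1) + 23 + (-3) + 20 = 39
σ = (4, 2, 3, 1): (-1) + 23 + 20 + 21 = 63
σ = (4, 3, 1, 2): (-1) + (-2) + (-3) + 27 = 21
σ = (4, 3, 2, 1): (-1) + (-2) + 12 + 21 = 30
Optimal value attained by: σ = (3, 2, 4, 1).
Answer: det⊕(W) = 79; verdict: NONSINGULAR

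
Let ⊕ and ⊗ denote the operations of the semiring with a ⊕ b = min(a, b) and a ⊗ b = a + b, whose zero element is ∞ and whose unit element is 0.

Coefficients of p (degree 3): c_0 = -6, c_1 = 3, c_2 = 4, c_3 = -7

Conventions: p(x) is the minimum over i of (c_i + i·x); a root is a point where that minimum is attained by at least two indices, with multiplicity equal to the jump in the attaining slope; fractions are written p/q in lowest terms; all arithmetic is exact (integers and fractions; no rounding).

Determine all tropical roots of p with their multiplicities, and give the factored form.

hull edge (i=0, c=-6) to (i=3, c=-7): slope -1/3, span 3
Factored form: p(x) = -7 ⊗ (x ⊕ 1/3) ⊗ (x ⊕ 1/3) ⊗ (x ⊕ 1/3)
Answer: roots = 1/3 (mult 3)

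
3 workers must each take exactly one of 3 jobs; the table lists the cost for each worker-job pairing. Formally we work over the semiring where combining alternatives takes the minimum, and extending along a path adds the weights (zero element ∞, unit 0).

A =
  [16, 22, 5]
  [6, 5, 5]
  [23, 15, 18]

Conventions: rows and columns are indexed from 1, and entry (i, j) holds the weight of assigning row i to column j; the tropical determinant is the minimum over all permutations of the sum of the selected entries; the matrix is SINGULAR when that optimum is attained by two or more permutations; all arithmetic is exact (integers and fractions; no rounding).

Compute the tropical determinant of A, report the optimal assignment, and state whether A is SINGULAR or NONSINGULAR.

σ = (1, 2, 3): 16 + 5 + 18 = 39
σ = (1, 3, 2): 16 + 5 + 15 = 36
σ = (2, 1, 3): 22 + 6 + 18 = 46
σ = (2, 3, 1): 22 + 5 + 23 = 50
σ = (3, 1, 2): 5 + 6 + 15 = 26
σ = (3, 2, 1): 5 + 5 + 23 = 33
Optimal value attained by: σ = (3, 1, 2).
Answer: det⊕(A) = 26; verdict: NONSINGULAR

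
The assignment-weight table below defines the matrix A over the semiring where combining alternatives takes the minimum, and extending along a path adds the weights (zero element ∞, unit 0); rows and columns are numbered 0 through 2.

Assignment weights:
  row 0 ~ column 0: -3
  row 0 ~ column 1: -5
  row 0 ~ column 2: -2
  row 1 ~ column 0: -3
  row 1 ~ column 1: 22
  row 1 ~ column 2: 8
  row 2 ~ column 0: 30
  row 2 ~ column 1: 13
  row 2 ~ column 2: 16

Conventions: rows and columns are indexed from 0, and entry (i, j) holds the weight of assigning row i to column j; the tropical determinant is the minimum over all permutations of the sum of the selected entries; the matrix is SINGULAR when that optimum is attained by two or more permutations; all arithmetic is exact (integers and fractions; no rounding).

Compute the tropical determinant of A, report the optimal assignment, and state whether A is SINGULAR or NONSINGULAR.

σ = (0, 1, 2): (-3) + 22 + 16 = 35
σ = (0, 2, 1): (-3) + 8 + 13 = 18
σ = (1, 0, 2): (-5) + (-3) + 16 = 8
σ = (1, 2, 0): (-5) + 8 + 30 = 33
σ = (2, 0, 1): (-2) + (-3) + 13 = 8
σ = (2, 1, 0): (-2) + 22 + 30 = 50
Optimal value attained by: σ = (1, 0, 2).
Answer: det⊕(A) = 8; verdict: SINGULAR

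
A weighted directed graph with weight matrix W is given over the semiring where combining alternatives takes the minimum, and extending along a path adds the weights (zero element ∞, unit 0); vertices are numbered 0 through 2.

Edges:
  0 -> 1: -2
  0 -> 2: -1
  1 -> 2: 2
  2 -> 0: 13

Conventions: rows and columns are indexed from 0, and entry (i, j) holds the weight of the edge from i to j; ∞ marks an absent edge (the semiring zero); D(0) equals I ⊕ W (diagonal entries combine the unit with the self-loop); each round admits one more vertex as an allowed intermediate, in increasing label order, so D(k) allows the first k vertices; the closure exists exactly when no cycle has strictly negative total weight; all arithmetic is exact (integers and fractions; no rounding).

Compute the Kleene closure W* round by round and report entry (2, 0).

D(0):
  [0, -2, -1]
  [∞, 0, 2]
  [13, ∞, 0]
D(1):
  [0, -2, -1]
  [∞, 0, 2]
  [13, 11, 0]
D(2):
  [0, -2, -1]
  [∞, 0, 2]
  [13, 11, 0]
D(3):
  [0, -2, -1]
  [15, 0, 2]
  [13, 11, 0]
Answer: W*[2][0] = 13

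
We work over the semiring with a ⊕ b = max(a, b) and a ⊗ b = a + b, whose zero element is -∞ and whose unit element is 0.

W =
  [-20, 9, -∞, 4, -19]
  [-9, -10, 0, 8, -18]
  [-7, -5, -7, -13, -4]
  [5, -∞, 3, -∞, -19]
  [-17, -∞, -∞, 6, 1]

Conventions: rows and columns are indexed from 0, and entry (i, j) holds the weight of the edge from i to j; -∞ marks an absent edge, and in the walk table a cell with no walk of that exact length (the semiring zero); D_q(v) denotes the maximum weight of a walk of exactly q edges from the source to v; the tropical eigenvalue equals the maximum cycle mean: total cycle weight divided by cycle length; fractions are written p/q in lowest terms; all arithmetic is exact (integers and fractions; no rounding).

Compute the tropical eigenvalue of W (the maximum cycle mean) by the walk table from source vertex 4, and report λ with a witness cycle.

q=0: [-∞, -∞, -∞, -∞, 0]
q=1: [-17, -∞, -∞, 6, 1]
q=2: [11, -8, 9, 7, 2]
q=3: [12, 20, 10, 15, 5]
q=4: [20, 21, 20, 28, 6]
q=5: [33, 29, 31, 29, 16]
Optimal cycle mean attained by: cycle 0->1->3->0, total 9 + 8 + 5, length 3.
Answer: λ = 22/3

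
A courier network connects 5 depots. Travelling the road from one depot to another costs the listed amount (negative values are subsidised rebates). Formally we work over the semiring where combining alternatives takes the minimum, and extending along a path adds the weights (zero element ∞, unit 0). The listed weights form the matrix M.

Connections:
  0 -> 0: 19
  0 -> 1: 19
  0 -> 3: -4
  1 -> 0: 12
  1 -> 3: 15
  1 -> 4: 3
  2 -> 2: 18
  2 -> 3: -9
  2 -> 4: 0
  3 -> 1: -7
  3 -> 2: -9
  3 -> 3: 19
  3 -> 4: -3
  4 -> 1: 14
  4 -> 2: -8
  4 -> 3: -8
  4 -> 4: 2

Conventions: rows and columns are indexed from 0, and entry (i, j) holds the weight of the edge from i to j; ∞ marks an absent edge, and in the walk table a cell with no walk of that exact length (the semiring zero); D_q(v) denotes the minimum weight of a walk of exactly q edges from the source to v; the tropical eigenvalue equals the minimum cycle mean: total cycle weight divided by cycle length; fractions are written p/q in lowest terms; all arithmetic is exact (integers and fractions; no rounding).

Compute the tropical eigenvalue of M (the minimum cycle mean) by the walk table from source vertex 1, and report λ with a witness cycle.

q=0: [∞, 0, ∞, ∞, ∞]
q=1: [12, ∞, ∞, 15, 3]
q=2: [31, 8, -5, -5, 5]
q=3: [20, -12, -14, -14, -8]
q=4: [0, -21, -23, -23, -17]
q=5: [-9, -30, -32, -32, -26]
Optimal cycle mean attained by: cycle 2->3->2, total (-9) + (-9), length 2.
Answer: λ = -9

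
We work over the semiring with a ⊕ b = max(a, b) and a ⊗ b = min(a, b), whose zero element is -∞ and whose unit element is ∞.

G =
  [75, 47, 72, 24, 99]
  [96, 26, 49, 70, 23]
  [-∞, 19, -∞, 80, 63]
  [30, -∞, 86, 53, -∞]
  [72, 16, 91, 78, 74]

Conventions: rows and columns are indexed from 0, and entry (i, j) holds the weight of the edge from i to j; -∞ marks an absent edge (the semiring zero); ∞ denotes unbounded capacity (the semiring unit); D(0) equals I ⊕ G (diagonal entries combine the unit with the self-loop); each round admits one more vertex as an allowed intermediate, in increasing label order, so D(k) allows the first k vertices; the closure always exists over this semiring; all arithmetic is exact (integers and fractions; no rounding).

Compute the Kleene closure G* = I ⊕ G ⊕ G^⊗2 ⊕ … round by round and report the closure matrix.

D(0):
  [∞, 47, 72, 24, 99]
  [96, ∞, 49, 70, 23]
  [-∞, 19, ∞, 80, 63]
  [30, -∞, 86, ∞, -∞]
  [72, 16, 91, 78, ∞]
D(1):
  [∞, 47, 72, 24, 99]
  [96, ∞, 72, 70, 96]
  [-∞, 19, ∞, 80, 63]
  [30, 30, 86, ∞, 30]
  [72, 47, 91, 78, ∞]
D(2):
  [∞, 47, 72, 47, 99]
  [96, ∞, 72, 70, 96]
  [19, 19, ∞, 80, 63]
  [30, 30, 86, ∞, 30]
  [72, 47, 91, 78, ∞]
D(3):
  [∞, 47, 72, 72, 99]
  [96, ∞, 72, 72, 96]
  [19, 19, ∞, 80, 63]
  [30, 30, 86, ∞, 63]
  [72, 47, 91, 80, ∞]
D(4):
  [∞, 47, 72, 72, 99]
  [96, ∞, 72, 72, 96]
  [30, 30, ∞, 80, 63]
  [30, 30, 86, ∞, 63]
  [72, 47, 91, 80, ∞]
D(5):
  [∞, 47, 91, 80, 99]
  [96, ∞, 91, 80, 96]
  [63, 47, ∞, 80, 63]
  [63, 47, 86, ∞, 63]
  [72, 47, 91, 80, ∞]
Answer: G* = [[∞, 47, 91, 80, 99], [96, ∞, 91, 80, 96], [63, 47, ∞, 80, 63], [63, 47, 86, ∞, 63], [72, 47, 91, 80, ∞]]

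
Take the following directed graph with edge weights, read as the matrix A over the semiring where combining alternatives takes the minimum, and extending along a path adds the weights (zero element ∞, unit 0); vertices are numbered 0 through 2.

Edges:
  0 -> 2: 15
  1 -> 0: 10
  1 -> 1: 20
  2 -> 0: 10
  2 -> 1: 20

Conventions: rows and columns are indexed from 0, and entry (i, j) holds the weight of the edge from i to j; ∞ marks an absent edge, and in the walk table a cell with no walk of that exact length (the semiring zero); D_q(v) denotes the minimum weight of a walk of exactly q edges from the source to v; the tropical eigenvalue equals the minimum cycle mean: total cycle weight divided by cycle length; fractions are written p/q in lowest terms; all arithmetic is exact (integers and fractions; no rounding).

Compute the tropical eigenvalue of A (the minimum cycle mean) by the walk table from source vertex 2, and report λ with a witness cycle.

q=0: [∞, ∞, 0]
q=1: [10, 20, ∞]
q=2: [30, 40, 25]
q=3: [35, 45, 45]
Optimal cycle mean attained by: cycle 0->2->0, total 15 + 10, length 2.
Answer: λ = 25/2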